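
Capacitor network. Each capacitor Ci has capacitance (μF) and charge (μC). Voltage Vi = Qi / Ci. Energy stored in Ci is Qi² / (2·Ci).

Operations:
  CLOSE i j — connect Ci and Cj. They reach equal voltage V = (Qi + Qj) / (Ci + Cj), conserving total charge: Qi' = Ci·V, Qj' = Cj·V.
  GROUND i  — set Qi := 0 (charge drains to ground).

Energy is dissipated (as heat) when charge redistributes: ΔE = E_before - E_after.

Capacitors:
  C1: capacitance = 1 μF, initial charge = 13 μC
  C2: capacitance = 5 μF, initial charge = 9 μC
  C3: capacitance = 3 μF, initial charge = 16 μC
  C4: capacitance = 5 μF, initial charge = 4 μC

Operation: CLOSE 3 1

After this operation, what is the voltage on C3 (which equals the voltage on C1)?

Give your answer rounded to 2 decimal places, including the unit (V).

Initial: C1(1μF, Q=13μC, V=13.00V), C2(5μF, Q=9μC, V=1.80V), C3(3μF, Q=16μC, V=5.33V), C4(5μF, Q=4μC, V=0.80V)
Op 1: CLOSE 3-1: Q_total=29.00, C_total=4.00, V=7.25; Q3=21.75, Q1=7.25; dissipated=22.042

Answer: 7.25 V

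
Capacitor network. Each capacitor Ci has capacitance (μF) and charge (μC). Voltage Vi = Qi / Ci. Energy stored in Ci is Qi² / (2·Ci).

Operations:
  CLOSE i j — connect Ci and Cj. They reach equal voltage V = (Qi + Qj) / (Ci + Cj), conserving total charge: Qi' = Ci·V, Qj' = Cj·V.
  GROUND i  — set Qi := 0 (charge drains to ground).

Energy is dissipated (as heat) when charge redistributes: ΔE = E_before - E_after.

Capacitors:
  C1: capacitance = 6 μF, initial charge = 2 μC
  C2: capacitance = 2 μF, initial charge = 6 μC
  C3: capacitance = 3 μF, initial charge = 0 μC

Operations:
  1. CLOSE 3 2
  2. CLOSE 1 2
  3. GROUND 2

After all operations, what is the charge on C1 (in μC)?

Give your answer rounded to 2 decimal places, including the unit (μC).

Answer: 3.30 μC

Derivation:
Initial: C1(6μF, Q=2μC, V=0.33V), C2(2μF, Q=6μC, V=3.00V), C3(3μF, Q=0μC, V=0.00V)
Op 1: CLOSE 3-2: Q_total=6.00, C_total=5.00, V=1.20; Q3=3.60, Q2=2.40; dissipated=5.400
Op 2: CLOSE 1-2: Q_total=4.40, C_total=8.00, V=0.55; Q1=3.30, Q2=1.10; dissipated=0.563
Op 3: GROUND 2: Q2=0; energy lost=0.302
Final charges: Q1=3.30, Q2=0.00, Q3=3.60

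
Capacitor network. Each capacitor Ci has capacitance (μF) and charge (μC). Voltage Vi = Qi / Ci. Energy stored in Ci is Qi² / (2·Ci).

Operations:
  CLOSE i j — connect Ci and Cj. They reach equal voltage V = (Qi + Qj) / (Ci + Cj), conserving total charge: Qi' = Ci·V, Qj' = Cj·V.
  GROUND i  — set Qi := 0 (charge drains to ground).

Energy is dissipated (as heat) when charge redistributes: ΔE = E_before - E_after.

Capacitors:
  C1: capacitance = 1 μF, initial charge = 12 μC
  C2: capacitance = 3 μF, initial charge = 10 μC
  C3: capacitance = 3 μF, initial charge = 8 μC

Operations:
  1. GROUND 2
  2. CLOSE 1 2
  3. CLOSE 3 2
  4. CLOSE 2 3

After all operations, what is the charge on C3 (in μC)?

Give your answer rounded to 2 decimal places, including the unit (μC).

Answer: 8.50 μC

Derivation:
Initial: C1(1μF, Q=12μC, V=12.00V), C2(3μF, Q=10μC, V=3.33V), C3(3μF, Q=8μC, V=2.67V)
Op 1: GROUND 2: Q2=0; energy lost=16.667
Op 2: CLOSE 1-2: Q_total=12.00, C_total=4.00, V=3.00; Q1=3.00, Q2=9.00; dissipated=54.000
Op 3: CLOSE 3-2: Q_total=17.00, C_total=6.00, V=2.83; Q3=8.50, Q2=8.50; dissipated=0.083
Op 4: CLOSE 2-3: Q_total=17.00, C_total=6.00, V=2.83; Q2=8.50, Q3=8.50; dissipated=0.000
Final charges: Q1=3.00, Q2=8.50, Q3=8.50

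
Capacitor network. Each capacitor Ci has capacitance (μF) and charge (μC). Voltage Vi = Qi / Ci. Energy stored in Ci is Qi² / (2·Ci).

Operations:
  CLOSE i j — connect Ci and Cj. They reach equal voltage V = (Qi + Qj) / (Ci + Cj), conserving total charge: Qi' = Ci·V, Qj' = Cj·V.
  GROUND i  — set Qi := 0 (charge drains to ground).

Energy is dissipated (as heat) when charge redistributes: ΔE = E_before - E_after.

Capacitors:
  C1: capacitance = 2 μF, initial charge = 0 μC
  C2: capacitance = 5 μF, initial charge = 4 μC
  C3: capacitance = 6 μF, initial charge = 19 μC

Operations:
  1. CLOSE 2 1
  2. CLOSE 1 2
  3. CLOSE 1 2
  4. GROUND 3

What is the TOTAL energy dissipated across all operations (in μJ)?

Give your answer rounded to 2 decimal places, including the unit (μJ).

Answer: 30.54 μJ

Derivation:
Initial: C1(2μF, Q=0μC, V=0.00V), C2(5μF, Q=4μC, V=0.80V), C3(6μF, Q=19μC, V=3.17V)
Op 1: CLOSE 2-1: Q_total=4.00, C_total=7.00, V=0.57; Q2=2.86, Q1=1.14; dissipated=0.457
Op 2: CLOSE 1-2: Q_total=4.00, C_total=7.00, V=0.57; Q1=1.14, Q2=2.86; dissipated=0.000
Op 3: CLOSE 1-2: Q_total=4.00, C_total=7.00, V=0.57; Q1=1.14, Q2=2.86; dissipated=0.000
Op 4: GROUND 3: Q3=0; energy lost=30.083
Total dissipated: 30.540 μJ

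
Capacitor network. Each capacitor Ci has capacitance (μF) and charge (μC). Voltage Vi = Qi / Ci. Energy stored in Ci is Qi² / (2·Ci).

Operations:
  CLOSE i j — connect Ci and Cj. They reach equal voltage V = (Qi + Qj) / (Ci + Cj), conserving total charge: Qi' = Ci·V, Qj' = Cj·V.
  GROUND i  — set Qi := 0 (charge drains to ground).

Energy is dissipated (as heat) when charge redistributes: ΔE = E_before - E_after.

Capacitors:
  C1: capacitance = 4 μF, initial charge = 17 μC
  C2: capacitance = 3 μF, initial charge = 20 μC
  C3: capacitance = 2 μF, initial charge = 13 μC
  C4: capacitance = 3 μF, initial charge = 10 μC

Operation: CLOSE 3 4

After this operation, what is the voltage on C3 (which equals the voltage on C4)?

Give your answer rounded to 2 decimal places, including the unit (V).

Initial: C1(4μF, Q=17μC, V=4.25V), C2(3μF, Q=20μC, V=6.67V), C3(2μF, Q=13μC, V=6.50V), C4(3μF, Q=10μC, V=3.33V)
Op 1: CLOSE 3-4: Q_total=23.00, C_total=5.00, V=4.60; Q3=9.20, Q4=13.80; dissipated=6.017

Answer: 4.60 V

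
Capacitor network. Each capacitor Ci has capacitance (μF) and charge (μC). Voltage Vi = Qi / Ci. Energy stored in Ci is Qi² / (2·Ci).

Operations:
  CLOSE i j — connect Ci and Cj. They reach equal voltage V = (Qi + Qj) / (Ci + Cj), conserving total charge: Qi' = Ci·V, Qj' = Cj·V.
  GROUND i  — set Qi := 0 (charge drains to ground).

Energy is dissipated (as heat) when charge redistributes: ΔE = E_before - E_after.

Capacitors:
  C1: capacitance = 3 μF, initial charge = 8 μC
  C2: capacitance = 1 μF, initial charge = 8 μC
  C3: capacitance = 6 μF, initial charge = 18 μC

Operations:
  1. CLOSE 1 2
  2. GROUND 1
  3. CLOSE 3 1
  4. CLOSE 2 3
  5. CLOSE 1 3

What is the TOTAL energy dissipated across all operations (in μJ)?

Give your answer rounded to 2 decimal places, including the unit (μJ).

Initial: C1(3μF, Q=8μC, V=2.67V), C2(1μF, Q=8μC, V=8.00V), C3(6μF, Q=18μC, V=3.00V)
Op 1: CLOSE 1-2: Q_total=16.00, C_total=4.00, V=4.00; Q1=12.00, Q2=4.00; dissipated=10.667
Op 2: GROUND 1: Q1=0; energy lost=24.000
Op 3: CLOSE 3-1: Q_total=18.00, C_total=9.00, V=2.00; Q3=12.00, Q1=6.00; dissipated=9.000
Op 4: CLOSE 2-3: Q_total=16.00, C_total=7.00, V=2.29; Q2=2.29, Q3=13.71; dissipated=1.714
Op 5: CLOSE 1-3: Q_total=19.71, C_total=9.00, V=2.19; Q1=6.57, Q3=13.14; dissipated=0.082
Total dissipated: 45.463 μJ

Answer: 45.46 μJ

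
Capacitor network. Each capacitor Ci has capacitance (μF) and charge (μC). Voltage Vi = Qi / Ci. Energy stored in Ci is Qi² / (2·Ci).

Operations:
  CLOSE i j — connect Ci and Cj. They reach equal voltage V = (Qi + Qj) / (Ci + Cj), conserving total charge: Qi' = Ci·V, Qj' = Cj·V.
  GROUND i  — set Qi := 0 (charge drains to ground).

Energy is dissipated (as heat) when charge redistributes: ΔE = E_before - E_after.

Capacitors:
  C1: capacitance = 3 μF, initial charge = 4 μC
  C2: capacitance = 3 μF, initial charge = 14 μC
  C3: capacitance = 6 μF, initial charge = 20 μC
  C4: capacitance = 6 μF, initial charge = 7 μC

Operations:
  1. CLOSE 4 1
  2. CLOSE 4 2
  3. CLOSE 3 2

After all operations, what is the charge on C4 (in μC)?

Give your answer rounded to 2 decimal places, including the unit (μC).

Answer: 14.22 μC

Derivation:
Initial: C1(3μF, Q=4μC, V=1.33V), C2(3μF, Q=14μC, V=4.67V), C3(6μF, Q=20μC, V=3.33V), C4(6μF, Q=7μC, V=1.17V)
Op 1: CLOSE 4-1: Q_total=11.00, C_total=9.00, V=1.22; Q4=7.33, Q1=3.67; dissipated=0.028
Op 2: CLOSE 4-2: Q_total=21.33, C_total=9.00, V=2.37; Q4=14.22, Q2=7.11; dissipated=11.864
Op 3: CLOSE 3-2: Q_total=27.11, C_total=9.00, V=3.01; Q3=18.07, Q2=9.04; dissipated=0.927
Final charges: Q1=3.67, Q2=9.04, Q3=18.07, Q4=14.22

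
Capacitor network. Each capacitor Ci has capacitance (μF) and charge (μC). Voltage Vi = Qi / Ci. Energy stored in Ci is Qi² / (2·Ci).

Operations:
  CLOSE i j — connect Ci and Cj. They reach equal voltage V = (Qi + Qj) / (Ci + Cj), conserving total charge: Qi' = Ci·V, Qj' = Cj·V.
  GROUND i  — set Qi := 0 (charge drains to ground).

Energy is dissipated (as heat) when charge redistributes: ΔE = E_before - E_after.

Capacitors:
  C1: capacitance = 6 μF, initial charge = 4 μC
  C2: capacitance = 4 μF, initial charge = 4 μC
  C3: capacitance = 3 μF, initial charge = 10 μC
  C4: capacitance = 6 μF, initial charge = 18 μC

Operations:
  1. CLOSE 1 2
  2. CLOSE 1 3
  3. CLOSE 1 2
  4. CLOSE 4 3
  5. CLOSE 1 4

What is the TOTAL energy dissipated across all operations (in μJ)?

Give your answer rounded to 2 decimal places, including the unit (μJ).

Initial: C1(6μF, Q=4μC, V=0.67V), C2(4μF, Q=4μC, V=1.00V), C3(3μF, Q=10μC, V=3.33V), C4(6μF, Q=18μC, V=3.00V)
Op 1: CLOSE 1-2: Q_total=8.00, C_total=10.00, V=0.80; Q1=4.80, Q2=3.20; dissipated=0.133
Op 2: CLOSE 1-3: Q_total=14.80, C_total=9.00, V=1.64; Q1=9.87, Q3=4.93; dissipated=6.418
Op 3: CLOSE 1-2: Q_total=13.07, C_total=10.00, V=1.31; Q1=7.84, Q2=5.23; dissipated=0.856
Op 4: CLOSE 4-3: Q_total=22.93, C_total=9.00, V=2.55; Q4=15.29, Q3=7.64; dissipated=1.838
Op 5: CLOSE 1-4: Q_total=23.13, C_total=12.00, V=1.93; Q1=11.56, Q4=11.56; dissipated=2.312
Total dissipated: 11.556 μJ

Answer: 11.56 μJ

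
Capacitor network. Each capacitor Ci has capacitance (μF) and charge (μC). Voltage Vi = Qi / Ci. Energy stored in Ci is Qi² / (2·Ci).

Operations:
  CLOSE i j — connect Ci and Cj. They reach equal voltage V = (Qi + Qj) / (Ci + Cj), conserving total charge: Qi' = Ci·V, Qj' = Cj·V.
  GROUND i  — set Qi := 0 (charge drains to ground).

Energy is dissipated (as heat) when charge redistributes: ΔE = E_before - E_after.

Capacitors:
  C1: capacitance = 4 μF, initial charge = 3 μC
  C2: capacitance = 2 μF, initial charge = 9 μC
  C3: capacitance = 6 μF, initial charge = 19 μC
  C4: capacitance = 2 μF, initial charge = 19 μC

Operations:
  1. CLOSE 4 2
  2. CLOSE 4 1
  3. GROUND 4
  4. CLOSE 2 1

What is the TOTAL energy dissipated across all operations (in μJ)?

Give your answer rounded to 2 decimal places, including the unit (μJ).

Initial: C1(4μF, Q=3μC, V=0.75V), C2(2μF, Q=9μC, V=4.50V), C3(6μF, Q=19μC, V=3.17V), C4(2μF, Q=19μC, V=9.50V)
Op 1: CLOSE 4-2: Q_total=28.00, C_total=4.00, V=7.00; Q4=14.00, Q2=14.00; dissipated=12.500
Op 2: CLOSE 4-1: Q_total=17.00, C_total=6.00, V=2.83; Q4=5.67, Q1=11.33; dissipated=26.042
Op 3: GROUND 4: Q4=0; energy lost=8.028
Op 4: CLOSE 2-1: Q_total=25.33, C_total=6.00, V=4.22; Q2=8.44, Q1=16.89; dissipated=11.574
Total dissipated: 58.144 μJ

Answer: 58.14 μJ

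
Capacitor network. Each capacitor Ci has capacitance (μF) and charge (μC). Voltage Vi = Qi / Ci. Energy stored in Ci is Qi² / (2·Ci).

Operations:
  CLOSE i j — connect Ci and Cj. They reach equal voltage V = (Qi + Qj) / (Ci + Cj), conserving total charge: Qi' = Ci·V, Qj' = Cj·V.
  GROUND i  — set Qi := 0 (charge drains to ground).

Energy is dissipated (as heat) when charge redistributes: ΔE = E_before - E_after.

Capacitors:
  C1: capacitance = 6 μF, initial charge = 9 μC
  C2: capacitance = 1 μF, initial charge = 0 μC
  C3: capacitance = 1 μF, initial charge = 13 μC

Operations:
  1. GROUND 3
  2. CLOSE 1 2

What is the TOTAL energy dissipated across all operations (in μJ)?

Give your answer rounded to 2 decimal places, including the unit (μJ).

Initial: C1(6μF, Q=9μC, V=1.50V), C2(1μF, Q=0μC, V=0.00V), C3(1μF, Q=13μC, V=13.00V)
Op 1: GROUND 3: Q3=0; energy lost=84.500
Op 2: CLOSE 1-2: Q_total=9.00, C_total=7.00, V=1.29; Q1=7.71, Q2=1.29; dissipated=0.964
Total dissipated: 85.464 μJ

Answer: 85.46 μJ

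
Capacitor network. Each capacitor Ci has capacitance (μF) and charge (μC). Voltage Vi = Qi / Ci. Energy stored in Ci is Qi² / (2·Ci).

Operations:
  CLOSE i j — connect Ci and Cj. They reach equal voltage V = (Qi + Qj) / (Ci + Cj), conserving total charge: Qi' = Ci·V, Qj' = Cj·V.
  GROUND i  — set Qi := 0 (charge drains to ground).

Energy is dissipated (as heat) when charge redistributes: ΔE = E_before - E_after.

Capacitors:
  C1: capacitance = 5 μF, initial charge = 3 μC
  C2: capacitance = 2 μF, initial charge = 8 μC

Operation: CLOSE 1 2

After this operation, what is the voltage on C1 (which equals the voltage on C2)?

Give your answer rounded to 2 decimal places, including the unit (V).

Initial: C1(5μF, Q=3μC, V=0.60V), C2(2μF, Q=8μC, V=4.00V)
Op 1: CLOSE 1-2: Q_total=11.00, C_total=7.00, V=1.57; Q1=7.86, Q2=3.14; dissipated=8.257

Answer: 1.57 V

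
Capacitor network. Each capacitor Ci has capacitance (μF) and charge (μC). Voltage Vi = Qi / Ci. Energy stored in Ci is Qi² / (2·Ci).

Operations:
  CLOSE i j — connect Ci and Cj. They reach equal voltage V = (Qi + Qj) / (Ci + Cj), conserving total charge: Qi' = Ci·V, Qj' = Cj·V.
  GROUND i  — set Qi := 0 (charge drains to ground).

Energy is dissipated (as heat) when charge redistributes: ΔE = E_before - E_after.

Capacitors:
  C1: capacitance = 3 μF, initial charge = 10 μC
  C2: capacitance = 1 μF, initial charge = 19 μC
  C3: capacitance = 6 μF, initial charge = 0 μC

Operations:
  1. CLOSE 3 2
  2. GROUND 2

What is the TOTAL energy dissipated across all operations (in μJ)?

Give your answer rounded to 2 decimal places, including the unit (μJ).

Answer: 158.40 μJ

Derivation:
Initial: C1(3μF, Q=10μC, V=3.33V), C2(1μF, Q=19μC, V=19.00V), C3(6μF, Q=0μC, V=0.00V)
Op 1: CLOSE 3-2: Q_total=19.00, C_total=7.00, V=2.71; Q3=16.29, Q2=2.71; dissipated=154.714
Op 2: GROUND 2: Q2=0; energy lost=3.684
Total dissipated: 158.398 μJ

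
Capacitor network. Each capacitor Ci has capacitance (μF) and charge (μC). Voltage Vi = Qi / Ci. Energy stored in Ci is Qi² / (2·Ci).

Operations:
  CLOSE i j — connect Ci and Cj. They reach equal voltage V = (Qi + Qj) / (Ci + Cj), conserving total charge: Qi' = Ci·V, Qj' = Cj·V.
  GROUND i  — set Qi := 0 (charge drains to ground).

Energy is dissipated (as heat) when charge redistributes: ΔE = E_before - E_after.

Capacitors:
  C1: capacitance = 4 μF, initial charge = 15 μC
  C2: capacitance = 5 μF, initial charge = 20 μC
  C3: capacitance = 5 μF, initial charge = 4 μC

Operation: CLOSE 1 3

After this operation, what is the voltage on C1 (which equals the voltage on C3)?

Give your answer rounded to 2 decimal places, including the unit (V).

Initial: C1(4μF, Q=15μC, V=3.75V), C2(5μF, Q=20μC, V=4.00V), C3(5μF, Q=4μC, V=0.80V)
Op 1: CLOSE 1-3: Q_total=19.00, C_total=9.00, V=2.11; Q1=8.44, Q3=10.56; dissipated=9.669

Answer: 2.11 V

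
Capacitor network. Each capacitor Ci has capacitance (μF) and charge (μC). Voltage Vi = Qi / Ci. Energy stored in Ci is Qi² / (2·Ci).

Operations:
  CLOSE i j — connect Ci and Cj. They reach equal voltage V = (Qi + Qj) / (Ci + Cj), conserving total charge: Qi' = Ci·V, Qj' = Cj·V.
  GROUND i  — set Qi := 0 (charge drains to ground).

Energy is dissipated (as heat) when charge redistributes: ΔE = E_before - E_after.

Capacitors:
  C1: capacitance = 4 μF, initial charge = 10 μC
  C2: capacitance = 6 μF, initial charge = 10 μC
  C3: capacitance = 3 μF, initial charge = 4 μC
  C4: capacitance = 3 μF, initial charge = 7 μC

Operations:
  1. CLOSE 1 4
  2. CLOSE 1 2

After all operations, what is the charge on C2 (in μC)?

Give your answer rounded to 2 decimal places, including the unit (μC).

Initial: C1(4μF, Q=10μC, V=2.50V), C2(6μF, Q=10μC, V=1.67V), C3(3μF, Q=4μC, V=1.33V), C4(3μF, Q=7μC, V=2.33V)
Op 1: CLOSE 1-4: Q_total=17.00, C_total=7.00, V=2.43; Q1=9.71, Q4=7.29; dissipated=0.024
Op 2: CLOSE 1-2: Q_total=19.71, C_total=10.00, V=1.97; Q1=7.89, Q2=11.83; dissipated=0.697
Final charges: Q1=7.89, Q2=11.83, Q3=4.00, Q4=7.29

Answer: 11.83 μC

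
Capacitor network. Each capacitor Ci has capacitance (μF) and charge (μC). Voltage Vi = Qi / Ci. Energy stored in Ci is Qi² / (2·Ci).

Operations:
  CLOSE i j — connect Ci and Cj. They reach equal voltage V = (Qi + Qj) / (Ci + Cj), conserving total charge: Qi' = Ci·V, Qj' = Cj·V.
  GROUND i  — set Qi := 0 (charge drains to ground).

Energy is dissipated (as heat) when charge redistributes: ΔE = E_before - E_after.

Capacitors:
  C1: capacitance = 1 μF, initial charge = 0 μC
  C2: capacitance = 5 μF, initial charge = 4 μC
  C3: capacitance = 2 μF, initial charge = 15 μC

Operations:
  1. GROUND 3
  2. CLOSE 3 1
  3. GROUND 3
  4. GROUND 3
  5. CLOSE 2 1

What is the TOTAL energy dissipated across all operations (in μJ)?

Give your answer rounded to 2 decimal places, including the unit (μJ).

Answer: 56.52 μJ

Derivation:
Initial: C1(1μF, Q=0μC, V=0.00V), C2(5μF, Q=4μC, V=0.80V), C3(2μF, Q=15μC, V=7.50V)
Op 1: GROUND 3: Q3=0; energy lost=56.250
Op 2: CLOSE 3-1: Q_total=0.00, C_total=3.00, V=0.00; Q3=0.00, Q1=0.00; dissipated=0.000
Op 3: GROUND 3: Q3=0; energy lost=0.000
Op 4: GROUND 3: Q3=0; energy lost=0.000
Op 5: CLOSE 2-1: Q_total=4.00, C_total=6.00, V=0.67; Q2=3.33, Q1=0.67; dissipated=0.267
Total dissipated: 56.517 μJ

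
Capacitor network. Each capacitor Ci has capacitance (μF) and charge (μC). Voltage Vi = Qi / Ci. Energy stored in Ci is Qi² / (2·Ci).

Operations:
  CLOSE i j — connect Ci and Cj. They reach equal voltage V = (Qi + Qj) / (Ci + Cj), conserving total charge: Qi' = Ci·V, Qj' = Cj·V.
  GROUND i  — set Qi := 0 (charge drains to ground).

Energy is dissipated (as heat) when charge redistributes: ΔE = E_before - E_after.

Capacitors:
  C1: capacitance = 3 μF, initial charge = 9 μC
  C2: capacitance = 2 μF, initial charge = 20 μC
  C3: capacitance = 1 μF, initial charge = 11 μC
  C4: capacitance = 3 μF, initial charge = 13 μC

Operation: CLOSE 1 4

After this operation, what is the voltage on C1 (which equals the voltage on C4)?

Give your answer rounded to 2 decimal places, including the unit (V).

Initial: C1(3μF, Q=9μC, V=3.00V), C2(2μF, Q=20μC, V=10.00V), C3(1μF, Q=11μC, V=11.00V), C4(3μF, Q=13μC, V=4.33V)
Op 1: CLOSE 1-4: Q_total=22.00, C_total=6.00, V=3.67; Q1=11.00, Q4=11.00; dissipated=1.333

Answer: 3.67 V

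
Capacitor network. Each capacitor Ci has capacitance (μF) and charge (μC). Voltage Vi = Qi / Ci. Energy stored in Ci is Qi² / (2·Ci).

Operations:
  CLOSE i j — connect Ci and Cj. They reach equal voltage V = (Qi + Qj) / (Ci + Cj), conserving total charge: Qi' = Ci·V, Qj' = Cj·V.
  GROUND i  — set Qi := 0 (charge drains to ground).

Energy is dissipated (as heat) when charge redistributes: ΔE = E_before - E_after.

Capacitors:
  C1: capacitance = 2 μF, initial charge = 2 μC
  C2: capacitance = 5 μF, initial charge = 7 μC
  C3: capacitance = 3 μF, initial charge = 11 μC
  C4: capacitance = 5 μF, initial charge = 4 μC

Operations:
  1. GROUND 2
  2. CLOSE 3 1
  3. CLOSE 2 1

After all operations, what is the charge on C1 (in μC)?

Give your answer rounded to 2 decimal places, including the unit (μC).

Initial: C1(2μF, Q=2μC, V=1.00V), C2(5μF, Q=7μC, V=1.40V), C3(3μF, Q=11μC, V=3.67V), C4(5μF, Q=4μC, V=0.80V)
Op 1: GROUND 2: Q2=0; energy lost=4.900
Op 2: CLOSE 3-1: Q_total=13.00, C_total=5.00, V=2.60; Q3=7.80, Q1=5.20; dissipated=4.267
Op 3: CLOSE 2-1: Q_total=5.20, C_total=7.00, V=0.74; Q2=3.71, Q1=1.49; dissipated=4.829
Final charges: Q1=1.49, Q2=3.71, Q3=7.80, Q4=4.00

Answer: 1.49 μC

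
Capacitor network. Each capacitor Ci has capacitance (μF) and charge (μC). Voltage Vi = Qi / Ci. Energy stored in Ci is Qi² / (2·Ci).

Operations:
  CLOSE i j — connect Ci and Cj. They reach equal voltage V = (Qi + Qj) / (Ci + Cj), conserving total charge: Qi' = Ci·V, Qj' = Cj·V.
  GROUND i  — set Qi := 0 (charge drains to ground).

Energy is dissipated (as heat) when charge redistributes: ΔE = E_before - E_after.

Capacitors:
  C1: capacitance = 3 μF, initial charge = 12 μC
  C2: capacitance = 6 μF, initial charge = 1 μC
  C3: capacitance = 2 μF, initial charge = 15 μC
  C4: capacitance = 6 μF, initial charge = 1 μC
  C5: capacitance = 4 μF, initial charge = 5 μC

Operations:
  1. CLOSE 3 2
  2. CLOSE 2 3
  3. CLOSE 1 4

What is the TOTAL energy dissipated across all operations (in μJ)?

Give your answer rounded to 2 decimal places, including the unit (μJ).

Answer: 55.03 μJ

Derivation:
Initial: C1(3μF, Q=12μC, V=4.00V), C2(6μF, Q=1μC, V=0.17V), C3(2μF, Q=15μC, V=7.50V), C4(6μF, Q=1μC, V=0.17V), C5(4μF, Q=5μC, V=1.25V)
Op 1: CLOSE 3-2: Q_total=16.00, C_total=8.00, V=2.00; Q3=4.00, Q2=12.00; dissipated=40.333
Op 2: CLOSE 2-3: Q_total=16.00, C_total=8.00, V=2.00; Q2=12.00, Q3=4.00; dissipated=0.000
Op 3: CLOSE 1-4: Q_total=13.00, C_total=9.00, V=1.44; Q1=4.33, Q4=8.67; dissipated=14.694
Total dissipated: 55.028 μJ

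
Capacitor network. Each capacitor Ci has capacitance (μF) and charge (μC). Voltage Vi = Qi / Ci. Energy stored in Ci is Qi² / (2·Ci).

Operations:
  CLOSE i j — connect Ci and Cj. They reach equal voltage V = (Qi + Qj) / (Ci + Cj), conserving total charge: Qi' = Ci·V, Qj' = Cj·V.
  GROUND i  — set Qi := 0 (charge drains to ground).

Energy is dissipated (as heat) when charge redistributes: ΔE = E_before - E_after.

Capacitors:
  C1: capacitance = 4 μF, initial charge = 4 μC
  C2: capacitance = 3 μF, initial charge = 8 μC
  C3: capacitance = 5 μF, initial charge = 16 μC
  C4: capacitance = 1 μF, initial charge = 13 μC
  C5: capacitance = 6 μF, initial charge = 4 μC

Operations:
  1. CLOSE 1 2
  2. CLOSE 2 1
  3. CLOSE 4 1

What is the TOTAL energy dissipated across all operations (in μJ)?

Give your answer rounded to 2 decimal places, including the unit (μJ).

Initial: C1(4μF, Q=4μC, V=1.00V), C2(3μF, Q=8μC, V=2.67V), C3(5μF, Q=16μC, V=3.20V), C4(1μF, Q=13μC, V=13.00V), C5(6μF, Q=4μC, V=0.67V)
Op 1: CLOSE 1-2: Q_total=12.00, C_total=7.00, V=1.71; Q1=6.86, Q2=5.14; dissipated=2.381
Op 2: CLOSE 2-1: Q_total=12.00, C_total=7.00, V=1.71; Q2=5.14, Q1=6.86; dissipated=0.000
Op 3: CLOSE 4-1: Q_total=19.86, C_total=5.00, V=3.97; Q4=3.97, Q1=15.89; dissipated=50.947
Total dissipated: 53.328 μJ

Answer: 53.33 μJ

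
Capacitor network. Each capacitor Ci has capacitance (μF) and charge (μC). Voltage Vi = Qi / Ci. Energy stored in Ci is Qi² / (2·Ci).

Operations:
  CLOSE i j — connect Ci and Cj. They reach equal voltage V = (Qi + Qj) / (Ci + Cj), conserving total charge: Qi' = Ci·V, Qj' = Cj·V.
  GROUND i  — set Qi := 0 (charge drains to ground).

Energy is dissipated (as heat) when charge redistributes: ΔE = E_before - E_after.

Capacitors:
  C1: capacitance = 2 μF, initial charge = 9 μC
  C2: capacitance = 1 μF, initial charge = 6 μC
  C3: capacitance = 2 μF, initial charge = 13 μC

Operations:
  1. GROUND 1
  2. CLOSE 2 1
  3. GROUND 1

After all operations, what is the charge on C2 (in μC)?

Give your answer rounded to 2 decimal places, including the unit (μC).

Answer: 2.00 μC

Derivation:
Initial: C1(2μF, Q=9μC, V=4.50V), C2(1μF, Q=6μC, V=6.00V), C3(2μF, Q=13μC, V=6.50V)
Op 1: GROUND 1: Q1=0; energy lost=20.250
Op 2: CLOSE 2-1: Q_total=6.00, C_total=3.00, V=2.00; Q2=2.00, Q1=4.00; dissipated=12.000
Op 3: GROUND 1: Q1=0; energy lost=4.000
Final charges: Q1=0.00, Q2=2.00, Q3=13.00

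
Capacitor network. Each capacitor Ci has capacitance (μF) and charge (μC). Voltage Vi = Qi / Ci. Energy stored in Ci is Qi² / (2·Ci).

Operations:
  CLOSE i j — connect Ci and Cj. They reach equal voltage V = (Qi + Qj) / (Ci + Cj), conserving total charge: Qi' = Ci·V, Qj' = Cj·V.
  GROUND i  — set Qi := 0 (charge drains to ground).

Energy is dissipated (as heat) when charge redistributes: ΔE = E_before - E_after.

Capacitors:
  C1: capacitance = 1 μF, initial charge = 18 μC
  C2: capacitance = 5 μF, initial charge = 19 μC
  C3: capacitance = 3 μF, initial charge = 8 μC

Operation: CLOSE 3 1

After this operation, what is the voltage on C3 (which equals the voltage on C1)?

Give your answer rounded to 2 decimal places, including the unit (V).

Initial: C1(1μF, Q=18μC, V=18.00V), C2(5μF, Q=19μC, V=3.80V), C3(3μF, Q=8μC, V=2.67V)
Op 1: CLOSE 3-1: Q_total=26.00, C_total=4.00, V=6.50; Q3=19.50, Q1=6.50; dissipated=88.167

Answer: 6.50 V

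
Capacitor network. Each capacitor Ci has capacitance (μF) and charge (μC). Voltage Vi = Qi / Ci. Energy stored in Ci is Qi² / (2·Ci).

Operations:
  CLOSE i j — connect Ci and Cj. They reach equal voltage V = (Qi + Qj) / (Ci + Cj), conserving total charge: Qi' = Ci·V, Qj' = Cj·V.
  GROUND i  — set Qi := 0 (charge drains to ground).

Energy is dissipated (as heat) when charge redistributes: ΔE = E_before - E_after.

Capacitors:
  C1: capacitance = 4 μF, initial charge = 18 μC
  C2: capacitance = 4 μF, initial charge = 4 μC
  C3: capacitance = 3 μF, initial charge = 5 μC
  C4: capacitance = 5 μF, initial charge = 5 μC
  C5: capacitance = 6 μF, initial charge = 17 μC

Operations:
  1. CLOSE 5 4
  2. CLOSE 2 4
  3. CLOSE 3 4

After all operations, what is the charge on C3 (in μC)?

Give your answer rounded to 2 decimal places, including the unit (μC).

Answer: 4.79 μC

Derivation:
Initial: C1(4μF, Q=18μC, V=4.50V), C2(4μF, Q=4μC, V=1.00V), C3(3μF, Q=5μC, V=1.67V), C4(5μF, Q=5μC, V=1.00V), C5(6μF, Q=17μC, V=2.83V)
Op 1: CLOSE 5-4: Q_total=22.00, C_total=11.00, V=2.00; Q5=12.00, Q4=10.00; dissipated=4.583
Op 2: CLOSE 2-4: Q_total=14.00, C_total=9.00, V=1.56; Q2=6.22, Q4=7.78; dissipated=1.111
Op 3: CLOSE 3-4: Q_total=12.78, C_total=8.00, V=1.60; Q3=4.79, Q4=7.99; dissipated=0.012
Final charges: Q1=18.00, Q2=6.22, Q3=4.79, Q4=7.99, Q5=12.00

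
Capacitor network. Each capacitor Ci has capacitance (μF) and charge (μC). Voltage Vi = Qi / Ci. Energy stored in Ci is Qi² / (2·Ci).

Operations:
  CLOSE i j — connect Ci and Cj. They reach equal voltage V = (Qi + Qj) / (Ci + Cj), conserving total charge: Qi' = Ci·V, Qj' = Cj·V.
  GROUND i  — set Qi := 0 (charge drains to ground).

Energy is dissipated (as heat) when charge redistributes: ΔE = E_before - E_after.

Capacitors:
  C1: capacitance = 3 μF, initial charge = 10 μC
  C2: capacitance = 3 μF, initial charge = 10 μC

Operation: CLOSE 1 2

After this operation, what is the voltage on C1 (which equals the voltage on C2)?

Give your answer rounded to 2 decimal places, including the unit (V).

Initial: C1(3μF, Q=10μC, V=3.33V), C2(3μF, Q=10μC, V=3.33V)
Op 1: CLOSE 1-2: Q_total=20.00, C_total=6.00, V=3.33; Q1=10.00, Q2=10.00; dissipated=0.000

Answer: 3.33 V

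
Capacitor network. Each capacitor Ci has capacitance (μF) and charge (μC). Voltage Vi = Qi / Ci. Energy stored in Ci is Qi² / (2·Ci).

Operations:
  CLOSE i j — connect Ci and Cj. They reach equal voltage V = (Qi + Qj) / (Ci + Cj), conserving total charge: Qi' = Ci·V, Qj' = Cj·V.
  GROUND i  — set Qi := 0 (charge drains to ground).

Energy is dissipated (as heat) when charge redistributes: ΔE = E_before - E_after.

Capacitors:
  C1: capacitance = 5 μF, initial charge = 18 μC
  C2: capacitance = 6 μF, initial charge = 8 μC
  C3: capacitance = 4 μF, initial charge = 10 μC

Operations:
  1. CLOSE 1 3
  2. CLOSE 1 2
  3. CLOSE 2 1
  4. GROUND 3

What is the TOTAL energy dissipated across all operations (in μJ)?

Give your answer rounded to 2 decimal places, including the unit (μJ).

Initial: C1(5μF, Q=18μC, V=3.60V), C2(6μF, Q=8μC, V=1.33V), C3(4μF, Q=10μC, V=2.50V)
Op 1: CLOSE 1-3: Q_total=28.00, C_total=9.00, V=3.11; Q1=15.56, Q3=12.44; dissipated=1.344
Op 2: CLOSE 1-2: Q_total=23.56, C_total=11.00, V=2.14; Q1=10.71, Q2=12.85; dissipated=4.310
Op 3: CLOSE 2-1: Q_total=23.56, C_total=11.00, V=2.14; Q2=12.85, Q1=10.71; dissipated=0.000
Op 4: GROUND 3: Q3=0; energy lost=19.358
Total dissipated: 25.012 μJ

Answer: 25.01 μJ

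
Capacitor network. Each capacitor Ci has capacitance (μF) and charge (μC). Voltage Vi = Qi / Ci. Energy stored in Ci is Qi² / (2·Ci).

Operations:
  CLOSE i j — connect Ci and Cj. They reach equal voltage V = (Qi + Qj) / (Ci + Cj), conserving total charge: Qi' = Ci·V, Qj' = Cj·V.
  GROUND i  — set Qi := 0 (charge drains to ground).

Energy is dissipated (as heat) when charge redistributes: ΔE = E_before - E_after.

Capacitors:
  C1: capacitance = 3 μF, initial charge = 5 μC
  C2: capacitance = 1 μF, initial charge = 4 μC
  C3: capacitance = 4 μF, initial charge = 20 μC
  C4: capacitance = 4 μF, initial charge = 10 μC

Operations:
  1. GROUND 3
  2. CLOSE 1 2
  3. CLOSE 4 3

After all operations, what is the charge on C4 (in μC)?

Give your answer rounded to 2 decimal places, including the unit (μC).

Initial: C1(3μF, Q=5μC, V=1.67V), C2(1μF, Q=4μC, V=4.00V), C3(4μF, Q=20μC, V=5.00V), C4(4μF, Q=10μC, V=2.50V)
Op 1: GROUND 3: Q3=0; energy lost=50.000
Op 2: CLOSE 1-2: Q_total=9.00, C_total=4.00, V=2.25; Q1=6.75, Q2=2.25; dissipated=2.042
Op 3: CLOSE 4-3: Q_total=10.00, C_total=8.00, V=1.25; Q4=5.00, Q3=5.00; dissipated=6.250
Final charges: Q1=6.75, Q2=2.25, Q3=5.00, Q4=5.00

Answer: 5.00 μC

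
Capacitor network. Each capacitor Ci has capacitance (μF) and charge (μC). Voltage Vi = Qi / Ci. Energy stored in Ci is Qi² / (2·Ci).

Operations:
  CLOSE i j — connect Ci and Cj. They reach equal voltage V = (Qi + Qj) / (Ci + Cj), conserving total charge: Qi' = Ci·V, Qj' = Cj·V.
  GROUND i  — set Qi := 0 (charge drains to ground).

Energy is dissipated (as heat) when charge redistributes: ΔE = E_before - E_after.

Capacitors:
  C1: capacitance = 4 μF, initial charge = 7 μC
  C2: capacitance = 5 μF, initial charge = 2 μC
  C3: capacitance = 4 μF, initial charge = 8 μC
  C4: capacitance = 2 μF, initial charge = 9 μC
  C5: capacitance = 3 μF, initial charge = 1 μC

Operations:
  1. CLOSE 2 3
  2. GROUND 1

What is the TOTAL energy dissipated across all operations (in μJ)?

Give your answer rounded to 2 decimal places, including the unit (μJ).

Answer: 8.97 μJ

Derivation:
Initial: C1(4μF, Q=7μC, V=1.75V), C2(5μF, Q=2μC, V=0.40V), C3(4μF, Q=8μC, V=2.00V), C4(2μF, Q=9μC, V=4.50V), C5(3μF, Q=1μC, V=0.33V)
Op 1: CLOSE 2-3: Q_total=10.00, C_total=9.00, V=1.11; Q2=5.56, Q3=4.44; dissipated=2.844
Op 2: GROUND 1: Q1=0; energy lost=6.125
Total dissipated: 8.969 μJ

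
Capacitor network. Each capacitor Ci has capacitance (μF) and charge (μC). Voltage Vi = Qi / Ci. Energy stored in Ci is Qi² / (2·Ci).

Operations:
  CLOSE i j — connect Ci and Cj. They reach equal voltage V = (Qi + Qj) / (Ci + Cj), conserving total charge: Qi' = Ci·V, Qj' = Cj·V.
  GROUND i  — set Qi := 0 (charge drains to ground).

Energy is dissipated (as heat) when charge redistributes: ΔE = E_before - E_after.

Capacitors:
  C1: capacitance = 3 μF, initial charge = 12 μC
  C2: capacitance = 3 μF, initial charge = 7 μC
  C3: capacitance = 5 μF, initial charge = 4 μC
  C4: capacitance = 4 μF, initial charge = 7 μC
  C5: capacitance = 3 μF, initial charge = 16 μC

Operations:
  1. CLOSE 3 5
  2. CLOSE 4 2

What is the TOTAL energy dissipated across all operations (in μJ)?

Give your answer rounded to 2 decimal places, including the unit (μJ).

Answer: 19.56 μJ

Derivation:
Initial: C1(3μF, Q=12μC, V=4.00V), C2(3μF, Q=7μC, V=2.33V), C3(5μF, Q=4μC, V=0.80V), C4(4μF, Q=7μC, V=1.75V), C5(3μF, Q=16μC, V=5.33V)
Op 1: CLOSE 3-5: Q_total=20.00, C_total=8.00, V=2.50; Q3=12.50, Q5=7.50; dissipated=19.267
Op 2: CLOSE 4-2: Q_total=14.00, C_total=7.00, V=2.00; Q4=8.00, Q2=6.00; dissipated=0.292
Total dissipated: 19.558 μJ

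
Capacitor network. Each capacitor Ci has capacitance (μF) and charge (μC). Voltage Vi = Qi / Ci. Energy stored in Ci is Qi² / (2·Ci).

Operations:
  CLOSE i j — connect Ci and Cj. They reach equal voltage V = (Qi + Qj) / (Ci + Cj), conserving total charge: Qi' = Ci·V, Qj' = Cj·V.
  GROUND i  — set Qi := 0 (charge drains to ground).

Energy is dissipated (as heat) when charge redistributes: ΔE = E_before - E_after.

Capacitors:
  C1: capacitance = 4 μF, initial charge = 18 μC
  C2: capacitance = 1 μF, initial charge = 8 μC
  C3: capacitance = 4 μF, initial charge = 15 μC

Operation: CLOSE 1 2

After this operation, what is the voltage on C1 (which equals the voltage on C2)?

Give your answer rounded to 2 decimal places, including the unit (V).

Answer: 5.20 V

Derivation:
Initial: C1(4μF, Q=18μC, V=4.50V), C2(1μF, Q=8μC, V=8.00V), C3(4μF, Q=15μC, V=3.75V)
Op 1: CLOSE 1-2: Q_total=26.00, C_total=5.00, V=5.20; Q1=20.80, Q2=5.20; dissipated=4.900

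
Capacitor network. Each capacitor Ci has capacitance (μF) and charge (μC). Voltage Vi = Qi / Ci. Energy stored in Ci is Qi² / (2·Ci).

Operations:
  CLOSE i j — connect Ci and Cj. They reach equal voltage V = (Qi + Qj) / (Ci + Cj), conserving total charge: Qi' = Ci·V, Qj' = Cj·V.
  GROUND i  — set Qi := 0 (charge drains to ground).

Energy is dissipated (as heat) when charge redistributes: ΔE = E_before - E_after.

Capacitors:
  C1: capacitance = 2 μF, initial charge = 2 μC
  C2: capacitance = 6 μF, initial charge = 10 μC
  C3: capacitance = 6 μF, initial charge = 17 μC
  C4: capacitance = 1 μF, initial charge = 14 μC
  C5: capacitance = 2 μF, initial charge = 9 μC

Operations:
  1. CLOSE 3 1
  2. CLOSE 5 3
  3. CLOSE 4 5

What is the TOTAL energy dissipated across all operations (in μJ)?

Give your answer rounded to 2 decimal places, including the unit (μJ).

Answer: 46.93 μJ

Derivation:
Initial: C1(2μF, Q=2μC, V=1.00V), C2(6μF, Q=10μC, V=1.67V), C3(6μF, Q=17μC, V=2.83V), C4(1μF, Q=14μC, V=14.00V), C5(2μF, Q=9μC, V=4.50V)
Op 1: CLOSE 3-1: Q_total=19.00, C_total=8.00, V=2.38; Q3=14.25, Q1=4.75; dissipated=2.521
Op 2: CLOSE 5-3: Q_total=23.25, C_total=8.00, V=2.91; Q5=5.81, Q3=17.44; dissipated=3.387
Op 3: CLOSE 4-5: Q_total=19.81, C_total=3.00, V=6.60; Q4=6.60, Q5=13.21; dissipated=41.024
Total dissipated: 46.931 μJ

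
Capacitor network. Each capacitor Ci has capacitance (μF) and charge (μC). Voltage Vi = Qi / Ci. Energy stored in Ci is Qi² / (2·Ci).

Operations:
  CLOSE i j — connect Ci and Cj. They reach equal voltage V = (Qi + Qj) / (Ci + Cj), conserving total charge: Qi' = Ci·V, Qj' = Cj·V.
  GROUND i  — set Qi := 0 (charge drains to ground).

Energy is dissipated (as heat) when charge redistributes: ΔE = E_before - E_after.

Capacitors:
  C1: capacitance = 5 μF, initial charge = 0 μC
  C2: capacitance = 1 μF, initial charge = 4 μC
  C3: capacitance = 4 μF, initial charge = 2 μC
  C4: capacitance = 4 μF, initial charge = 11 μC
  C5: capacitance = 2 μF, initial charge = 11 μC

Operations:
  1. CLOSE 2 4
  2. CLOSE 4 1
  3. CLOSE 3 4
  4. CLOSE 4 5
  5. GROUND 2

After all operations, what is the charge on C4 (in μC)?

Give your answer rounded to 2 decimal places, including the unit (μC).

Initial: C1(5μF, Q=0μC, V=0.00V), C2(1μF, Q=4μC, V=4.00V), C3(4μF, Q=2μC, V=0.50V), C4(4μF, Q=11μC, V=2.75V), C5(2μF, Q=11μC, V=5.50V)
Op 1: CLOSE 2-4: Q_total=15.00, C_total=5.00, V=3.00; Q2=3.00, Q4=12.00; dissipated=0.625
Op 2: CLOSE 4-1: Q_total=12.00, C_total=9.00, V=1.33; Q4=5.33, Q1=6.67; dissipated=10.000
Op 3: CLOSE 3-4: Q_total=7.33, C_total=8.00, V=0.92; Q3=3.67, Q4=3.67; dissipated=0.694
Op 4: CLOSE 4-5: Q_total=14.67, C_total=6.00, V=2.44; Q4=9.78, Q5=4.89; dissipated=14.005
Op 5: GROUND 2: Q2=0; energy lost=4.500
Final charges: Q1=6.67, Q2=0.00, Q3=3.67, Q4=9.78, Q5=4.89

Answer: 9.78 μC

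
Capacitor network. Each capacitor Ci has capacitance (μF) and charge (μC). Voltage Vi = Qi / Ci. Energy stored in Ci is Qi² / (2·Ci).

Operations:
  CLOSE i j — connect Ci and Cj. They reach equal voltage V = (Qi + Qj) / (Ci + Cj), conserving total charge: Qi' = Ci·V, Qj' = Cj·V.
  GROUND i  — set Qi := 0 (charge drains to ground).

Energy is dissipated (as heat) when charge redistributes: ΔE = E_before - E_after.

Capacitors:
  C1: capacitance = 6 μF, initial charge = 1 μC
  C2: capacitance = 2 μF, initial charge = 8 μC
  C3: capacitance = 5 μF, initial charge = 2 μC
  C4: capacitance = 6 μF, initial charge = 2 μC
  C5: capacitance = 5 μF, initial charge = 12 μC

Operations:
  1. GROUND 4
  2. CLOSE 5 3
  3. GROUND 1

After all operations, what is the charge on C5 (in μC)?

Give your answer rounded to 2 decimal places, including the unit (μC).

Answer: 7.00 μC

Derivation:
Initial: C1(6μF, Q=1μC, V=0.17V), C2(2μF, Q=8μC, V=4.00V), C3(5μF, Q=2μC, V=0.40V), C4(6μF, Q=2μC, V=0.33V), C5(5μF, Q=12μC, V=2.40V)
Op 1: GROUND 4: Q4=0; energy lost=0.333
Op 2: CLOSE 5-3: Q_total=14.00, C_total=10.00, V=1.40; Q5=7.00, Q3=7.00; dissipated=5.000
Op 3: GROUND 1: Q1=0; energy lost=0.083
Final charges: Q1=0.00, Q2=8.00, Q3=7.00, Q4=0.00, Q5=7.00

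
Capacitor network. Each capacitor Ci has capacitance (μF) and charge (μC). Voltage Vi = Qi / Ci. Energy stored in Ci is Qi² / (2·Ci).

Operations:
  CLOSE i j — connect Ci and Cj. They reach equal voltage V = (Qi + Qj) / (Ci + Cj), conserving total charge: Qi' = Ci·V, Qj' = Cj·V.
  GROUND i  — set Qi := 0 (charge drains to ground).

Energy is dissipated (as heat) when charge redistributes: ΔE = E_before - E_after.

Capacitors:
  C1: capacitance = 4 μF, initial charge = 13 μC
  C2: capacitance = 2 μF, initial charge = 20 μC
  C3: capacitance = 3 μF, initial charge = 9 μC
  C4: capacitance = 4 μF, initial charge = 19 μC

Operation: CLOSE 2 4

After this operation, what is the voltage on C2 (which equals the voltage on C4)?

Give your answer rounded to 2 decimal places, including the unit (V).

Answer: 6.50 V

Derivation:
Initial: C1(4μF, Q=13μC, V=3.25V), C2(2μF, Q=20μC, V=10.00V), C3(3μF, Q=9μC, V=3.00V), C4(4μF, Q=19μC, V=4.75V)
Op 1: CLOSE 2-4: Q_total=39.00, C_total=6.00, V=6.50; Q2=13.00, Q4=26.00; dissipated=18.375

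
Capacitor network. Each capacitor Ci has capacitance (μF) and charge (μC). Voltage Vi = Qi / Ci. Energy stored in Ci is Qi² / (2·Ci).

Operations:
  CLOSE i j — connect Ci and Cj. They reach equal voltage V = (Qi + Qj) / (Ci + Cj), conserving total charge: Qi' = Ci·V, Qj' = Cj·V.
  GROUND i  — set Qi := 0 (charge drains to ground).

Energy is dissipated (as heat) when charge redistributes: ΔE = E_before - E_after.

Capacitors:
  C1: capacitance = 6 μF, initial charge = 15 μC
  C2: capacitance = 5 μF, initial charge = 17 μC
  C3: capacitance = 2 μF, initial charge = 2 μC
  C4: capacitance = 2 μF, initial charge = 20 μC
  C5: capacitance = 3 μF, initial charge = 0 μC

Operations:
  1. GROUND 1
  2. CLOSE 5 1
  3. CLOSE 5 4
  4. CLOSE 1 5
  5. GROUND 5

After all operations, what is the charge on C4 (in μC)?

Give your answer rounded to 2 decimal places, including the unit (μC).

Initial: C1(6μF, Q=15μC, V=2.50V), C2(5μF, Q=17μC, V=3.40V), C3(2μF, Q=2μC, V=1.00V), C4(2μF, Q=20μC, V=10.00V), C5(3μF, Q=0μC, V=0.00V)
Op 1: GROUND 1: Q1=0; energy lost=18.750
Op 2: CLOSE 5-1: Q_total=0.00, C_total=9.00, V=0.00; Q5=0.00, Q1=0.00; dissipated=0.000
Op 3: CLOSE 5-4: Q_total=20.00, C_total=5.00, V=4.00; Q5=12.00, Q4=8.00; dissipated=60.000
Op 4: CLOSE 1-5: Q_total=12.00, C_total=9.00, V=1.33; Q1=8.00, Q5=4.00; dissipated=16.000
Op 5: GROUND 5: Q5=0; energy lost=2.667
Final charges: Q1=8.00, Q2=17.00, Q3=2.00, Q4=8.00, Q5=0.00

Answer: 8.00 μC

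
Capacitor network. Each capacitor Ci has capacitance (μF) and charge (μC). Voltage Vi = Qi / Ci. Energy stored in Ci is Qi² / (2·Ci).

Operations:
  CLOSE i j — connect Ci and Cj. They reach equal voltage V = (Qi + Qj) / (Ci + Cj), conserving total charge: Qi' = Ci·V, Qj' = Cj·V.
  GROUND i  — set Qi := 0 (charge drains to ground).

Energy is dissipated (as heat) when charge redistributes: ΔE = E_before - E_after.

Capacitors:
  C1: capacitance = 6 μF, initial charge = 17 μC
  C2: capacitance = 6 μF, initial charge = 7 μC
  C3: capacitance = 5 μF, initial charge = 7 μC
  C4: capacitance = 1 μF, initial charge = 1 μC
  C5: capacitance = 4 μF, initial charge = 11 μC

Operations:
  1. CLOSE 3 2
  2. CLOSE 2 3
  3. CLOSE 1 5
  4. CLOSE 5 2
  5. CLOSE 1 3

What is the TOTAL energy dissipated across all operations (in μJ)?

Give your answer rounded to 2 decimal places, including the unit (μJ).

Answer: 6.06 μJ

Derivation:
Initial: C1(6μF, Q=17μC, V=2.83V), C2(6μF, Q=7μC, V=1.17V), C3(5μF, Q=7μC, V=1.40V), C4(1μF, Q=1μC, V=1.00V), C5(4μF, Q=11μC, V=2.75V)
Op 1: CLOSE 3-2: Q_total=14.00, C_total=11.00, V=1.27; Q3=6.36, Q2=7.64; dissipated=0.074
Op 2: CLOSE 2-3: Q_total=14.00, C_total=11.00, V=1.27; Q2=7.64, Q3=6.36; dissipated=0.000
Op 3: CLOSE 1-5: Q_total=28.00, C_total=10.00, V=2.80; Q1=16.80, Q5=11.20; dissipated=0.008
Op 4: CLOSE 5-2: Q_total=18.84, C_total=10.00, V=1.88; Q5=7.53, Q2=11.30; dissipated=2.799
Op 5: CLOSE 1-3: Q_total=23.16, C_total=11.00, V=2.11; Q1=12.63, Q3=10.53; dissipated=3.181
Total dissipated: 6.062 μJ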